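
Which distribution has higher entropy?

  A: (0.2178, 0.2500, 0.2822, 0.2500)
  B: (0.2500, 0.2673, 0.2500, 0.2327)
B

Both distributions are close to uniform, making this a harder comparison.

H(A) = 1.9940 bits
H(B) = 1.9983 bits

The distribution closer to uniform has higher entropy.
Answer: B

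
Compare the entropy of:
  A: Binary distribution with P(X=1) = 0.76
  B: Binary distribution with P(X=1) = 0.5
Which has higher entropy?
B

For binary distributions, entropy is maximized at p=0.5 and decreases as p moves toward 0 or 1.

H(A) = H(0.76) = 0.7950 bits
H(B) = H(0.5) = 1.0000 bits

Distribution B (p=0.5) is closer to uniform (p=0.5), so it has higher entropy.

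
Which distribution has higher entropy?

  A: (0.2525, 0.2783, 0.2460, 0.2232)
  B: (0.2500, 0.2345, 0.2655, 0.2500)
B

Both distributions are close to uniform, making this a harder comparison.

H(A) = 1.9956 bits
H(B) = 1.9986 bits

The distribution closer to uniform has higher entropy.
Answer: B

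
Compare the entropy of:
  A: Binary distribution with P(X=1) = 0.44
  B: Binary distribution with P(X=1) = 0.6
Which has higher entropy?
A

For binary distributions, entropy is maximized at p=0.5 and decreases as p moves toward 0 or 1.

H(A) = H(0.44) = 0.9896 bits
H(B) = H(0.6) = 0.9710 bits

Distribution A (p=0.44) is closer to uniform (p=0.5), so it has higher entropy.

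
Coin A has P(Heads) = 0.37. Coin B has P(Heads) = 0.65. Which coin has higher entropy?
A

For binary distributions, entropy is maximized at p=0.5 and decreases as p moves toward 0 or 1.

H(A) = H(0.37) = 0.9507 bits
H(B) = H(0.65) = 0.9341 bits

Distribution A (p=0.37) is closer to uniform (p=0.5), so it has higher entropy.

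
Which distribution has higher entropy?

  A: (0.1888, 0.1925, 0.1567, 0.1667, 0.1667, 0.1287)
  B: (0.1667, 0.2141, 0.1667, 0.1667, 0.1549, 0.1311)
A

Both distributions are close to uniform, making this a harder comparison.

H(A) = 2.5730 bits
H(B) = 2.5695 bits

The distribution closer to uniform has higher entropy.
Answer: A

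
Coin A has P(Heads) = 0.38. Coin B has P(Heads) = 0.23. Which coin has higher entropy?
A

For binary distributions, entropy is maximized at p=0.5 and decreases as p moves toward 0 or 1.

H(A) = H(0.38) = 0.9580 bits
H(B) = H(0.23) = 0.7780 bits

Distribution A (p=0.38) is closer to uniform (p=0.5), so it has higher entropy.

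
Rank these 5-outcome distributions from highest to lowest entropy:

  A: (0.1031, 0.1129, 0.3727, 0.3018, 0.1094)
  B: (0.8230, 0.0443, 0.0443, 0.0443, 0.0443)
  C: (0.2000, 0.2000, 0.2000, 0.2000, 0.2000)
C > A > B

Key insight: Entropy is maximized by uniform distributions and minimized by concentrated distributions.

- Uniform distributions have maximum entropy log₂(5) = 2.3219 bits
- The more "peaked" or concentrated a distribution, the lower its entropy

Entropies:
  H(A) = 2.0949 bits
  H(B) = 1.0275 bits
  H(C) = 2.3219 bits

Ranking: C > A > B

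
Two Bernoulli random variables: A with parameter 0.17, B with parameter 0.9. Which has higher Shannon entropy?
A

For binary distributions, entropy is maximized at p=0.5 and decreases as p moves toward 0 or 1.

H(A) = H(0.17) = 0.6577 bits
H(B) = H(0.9) = 0.4690 bits

Distribution A (p=0.17) is closer to uniform (p=0.5), so it has higher entropy.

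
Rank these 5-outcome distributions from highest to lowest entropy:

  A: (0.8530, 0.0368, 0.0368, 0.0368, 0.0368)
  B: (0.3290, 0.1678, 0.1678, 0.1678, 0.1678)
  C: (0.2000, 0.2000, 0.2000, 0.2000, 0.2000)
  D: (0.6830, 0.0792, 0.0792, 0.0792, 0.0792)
C > B > D > A

Key insight: Entropy is maximized by uniform distributions and minimized by concentrated distributions.

Entropies:
  H(A) = 0.8963 bits
  H(B) = 2.2559 bits
  H(C) = 2.3219 bits
  H(D) = 1.5351 bits

Ranking: C > B > D > A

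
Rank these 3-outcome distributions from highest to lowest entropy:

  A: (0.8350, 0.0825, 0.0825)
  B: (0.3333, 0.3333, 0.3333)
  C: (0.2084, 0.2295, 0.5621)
B > C > A

Key insight: Entropy is maximized by uniform distributions and minimized by concentrated distributions.

- Uniform distributions have maximum entropy log₂(3) = 1.5850 bits
- The more "peaked" or concentrated a distribution, the lower its entropy

Entropies:
  H(A) = 0.8111 bits
  H(B) = 1.5850 bits
  H(C) = 1.4260 bits

Ranking: B > C > A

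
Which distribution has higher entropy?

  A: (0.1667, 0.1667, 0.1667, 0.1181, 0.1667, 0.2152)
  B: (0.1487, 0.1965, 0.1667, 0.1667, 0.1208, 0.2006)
B

Both distributions are close to uniform, making this a harder comparison.

H(A) = 2.5642 bits
H(B) = 2.5651 bits

The distribution closer to uniform has higher entropy.
Answer: B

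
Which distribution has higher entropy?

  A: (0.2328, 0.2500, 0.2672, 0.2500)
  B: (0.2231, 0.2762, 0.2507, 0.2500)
A

Both distributions are close to uniform, making this a harder comparison.

H(A) = 1.9983 bits
H(B) = 1.9959 bits

The distribution closer to uniform has higher entropy.
Answer: A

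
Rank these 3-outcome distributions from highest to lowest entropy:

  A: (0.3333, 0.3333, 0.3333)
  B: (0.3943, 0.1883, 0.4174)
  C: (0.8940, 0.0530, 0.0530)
A > B > C

Key insight: Entropy is maximized by uniform distributions and minimized by concentrated distributions.

- Uniform distributions have maximum entropy log₂(3) = 1.5850 bits
- The more "peaked" or concentrated a distribution, the lower its entropy

Entropies:
  H(A) = 1.5850 bits
  H(B) = 1.5091 bits
  H(C) = 0.5937 bits

Ranking: A > B > C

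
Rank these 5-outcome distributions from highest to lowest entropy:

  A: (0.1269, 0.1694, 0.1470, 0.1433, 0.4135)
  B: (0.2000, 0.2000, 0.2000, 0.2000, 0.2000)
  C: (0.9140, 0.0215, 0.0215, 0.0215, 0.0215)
B > A > C

Key insight: Entropy is maximized by uniform distributions and minimized by concentrated distributions.

- Uniform distributions have maximum entropy log₂(5) = 2.3219 bits
- The more "peaked" or concentrated a distribution, the lower its entropy

Entropies:
  H(A) = 2.1468 bits
  H(B) = 2.3219 bits
  H(C) = 0.5950 bits

Ranking: B > A > C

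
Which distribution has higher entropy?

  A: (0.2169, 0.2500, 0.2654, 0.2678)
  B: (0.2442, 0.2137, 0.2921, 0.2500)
A

Both distributions are close to uniform, making this a harder comparison.

H(A) = 1.9951 bits
H(B) = 1.9910 bits

The distribution closer to uniform has higher entropy.
Answer: A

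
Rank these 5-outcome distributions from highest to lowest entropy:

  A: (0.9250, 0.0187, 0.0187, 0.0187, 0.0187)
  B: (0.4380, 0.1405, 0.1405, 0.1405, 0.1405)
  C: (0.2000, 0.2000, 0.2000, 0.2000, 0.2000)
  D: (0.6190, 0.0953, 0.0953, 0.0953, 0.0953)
C > B > D > A

Key insight: Entropy is maximized by uniform distributions and minimized by concentrated distributions.

Entropies:
  H(A) = 0.5343 bits
  H(B) = 2.1129 bits
  H(C) = 2.3219 bits
  H(D) = 1.7207 bits

Ranking: C > B > D > A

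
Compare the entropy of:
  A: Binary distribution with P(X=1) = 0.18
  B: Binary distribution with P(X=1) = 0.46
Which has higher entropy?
B

For binary distributions, entropy is maximized at p=0.5 and decreases as p moves toward 0 or 1.

H(A) = H(0.18) = 0.6801 bits
H(B) = H(0.46) = 0.9954 bits

Distribution B (p=0.46) is closer to uniform (p=0.5), so it has higher entropy.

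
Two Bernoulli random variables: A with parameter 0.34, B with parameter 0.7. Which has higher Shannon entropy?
A

For binary distributions, entropy is maximized at p=0.5 and decreases as p moves toward 0 or 1.

H(A) = H(0.34) = 0.9248 bits
H(B) = H(0.7) = 0.8813 bits

Distribution A (p=0.34) is closer to uniform (p=0.5), so it has higher entropy.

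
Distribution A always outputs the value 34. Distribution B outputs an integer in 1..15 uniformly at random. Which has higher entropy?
B

A is deterministic, so H(A) = 0. B is uniform over 15 outcomes, so H(B) = log₂(15) = 3.907 bits. Any distribution with genuine randomness has higher entropy than a deterministic one.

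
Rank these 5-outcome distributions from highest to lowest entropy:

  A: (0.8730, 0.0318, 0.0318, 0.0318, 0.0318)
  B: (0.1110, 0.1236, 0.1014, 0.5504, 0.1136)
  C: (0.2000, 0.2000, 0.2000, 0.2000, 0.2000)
C > B > A

Key insight: Entropy is maximized by uniform distributions and minimized by concentrated distributions.

- Uniform distributions have maximum entropy log₂(5) = 2.3219 bits
- The more "peaked" or concentrated a distribution, the lower its entropy

Entropies:
  H(A) = 0.8032 bits
  H(B) = 1.8904 bits
  H(C) = 2.3219 bits

Ranking: C > B > A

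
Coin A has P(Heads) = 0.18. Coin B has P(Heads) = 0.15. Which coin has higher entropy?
A

For binary distributions, entropy is maximized at p=0.5 and decreases as p moves toward 0 or 1.

H(A) = H(0.18) = 0.6801 bits
H(B) = H(0.15) = 0.6098 bits

Distribution A (p=0.18) is closer to uniform (p=0.5), so it has higher entropy.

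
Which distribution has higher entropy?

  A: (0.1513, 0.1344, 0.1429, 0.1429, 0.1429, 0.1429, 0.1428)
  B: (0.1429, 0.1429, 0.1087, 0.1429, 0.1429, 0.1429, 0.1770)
A

Both distributions are close to uniform, making this a harder comparison.

H(A) = 2.8066 bits
H(B) = 2.7955 bits

The distribution closer to uniform has higher entropy.
Answer: A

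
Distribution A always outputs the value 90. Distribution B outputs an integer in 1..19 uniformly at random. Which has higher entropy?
B

A is deterministic, so H(A) = 0. B is uniform over 19 outcomes, so H(B) = log₂(19) = 4.248 bits. Any distribution with genuine randomness has higher entropy than a deterministic one.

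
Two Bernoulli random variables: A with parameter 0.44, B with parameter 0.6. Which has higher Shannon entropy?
A

For binary distributions, entropy is maximized at p=0.5 and decreases as p moves toward 0 or 1.

H(A) = H(0.44) = 0.9896 bits
H(B) = H(0.6) = 0.9710 bits

Distribution A (p=0.44) is closer to uniform (p=0.5), so it has higher entropy.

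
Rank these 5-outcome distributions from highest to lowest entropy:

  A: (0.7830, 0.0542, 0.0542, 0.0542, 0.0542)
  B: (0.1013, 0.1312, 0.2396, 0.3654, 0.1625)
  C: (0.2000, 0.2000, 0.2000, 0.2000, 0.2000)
C > B > A

Key insight: Entropy is maximized by uniform distributions and minimized by concentrated distributions.

- Uniform distributions have maximum entropy log₂(5) = 2.3219 bits
- The more "peaked" or concentrated a distribution, the lower its entropy

Entropies:
  H(A) = 1.1887 bits
  H(B) = 2.1697 bits
  H(C) = 2.3219 bits

Ranking: C > B > A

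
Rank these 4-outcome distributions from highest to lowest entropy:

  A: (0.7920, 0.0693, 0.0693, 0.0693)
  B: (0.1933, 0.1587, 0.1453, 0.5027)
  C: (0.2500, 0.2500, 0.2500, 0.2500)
C > B > A

Key insight: Entropy is maximized by uniform distributions and minimized by concentrated distributions.

- Uniform distributions have maximum entropy log₂(4) = 2.0000 bits
- The more "peaked" or concentrated a distribution, the lower its entropy

Entropies:
  H(A) = 1.0673 bits
  H(B) = 1.7829 bits
  H(C) = 2.0000 bits

Ranking: C > B > A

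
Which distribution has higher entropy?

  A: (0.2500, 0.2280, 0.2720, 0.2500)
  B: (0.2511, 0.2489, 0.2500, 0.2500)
B

Both distributions are close to uniform, making this a harder comparison.

H(A) = 1.9972 bits
H(B) = 2.0000 bits

The distribution closer to uniform has higher entropy.
Answer: B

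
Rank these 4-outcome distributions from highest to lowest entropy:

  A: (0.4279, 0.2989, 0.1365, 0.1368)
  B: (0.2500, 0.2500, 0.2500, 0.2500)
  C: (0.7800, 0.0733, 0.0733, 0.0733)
B > A > C

Key insight: Entropy is maximized by uniform distributions and minimized by concentrated distributions.

- Uniform distributions have maximum entropy log₂(4) = 2.0000 bits
- The more "peaked" or concentrated a distribution, the lower its entropy

Entropies:
  H(A) = 1.8295 bits
  H(B) = 2.0000 bits
  H(C) = 1.1089 bits

Ranking: B > A > C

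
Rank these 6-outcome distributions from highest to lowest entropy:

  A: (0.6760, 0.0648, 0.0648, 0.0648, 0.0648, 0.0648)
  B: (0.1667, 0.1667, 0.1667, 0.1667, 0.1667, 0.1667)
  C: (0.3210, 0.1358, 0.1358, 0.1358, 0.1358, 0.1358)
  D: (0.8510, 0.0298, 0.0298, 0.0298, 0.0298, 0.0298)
B > C > A > D

Key insight: Entropy is maximized by uniform distributions and minimized by concentrated distributions.

Entropies:
  H(A) = 1.6610 bits
  H(B) = 2.5850 bits
  H(C) = 2.4821 bits
  H(D) = 0.9533 bits

Ranking: B > C > A > D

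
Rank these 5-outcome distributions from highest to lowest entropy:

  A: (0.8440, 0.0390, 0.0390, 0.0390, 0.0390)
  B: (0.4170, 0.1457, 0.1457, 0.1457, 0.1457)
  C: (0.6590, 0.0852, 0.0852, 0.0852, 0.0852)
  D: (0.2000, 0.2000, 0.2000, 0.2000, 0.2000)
D > B > C > A

Key insight: Entropy is maximized by uniform distributions and minimized by concentrated distributions.

Entropies:
  H(A) = 0.9367 bits
  H(B) = 2.1460 bits
  H(C) = 1.6078 bits
  H(D) = 2.3219 bits

Ranking: D > B > C > A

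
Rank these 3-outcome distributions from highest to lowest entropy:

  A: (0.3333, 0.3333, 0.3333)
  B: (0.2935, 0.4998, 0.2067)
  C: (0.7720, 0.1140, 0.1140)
A > B > C

Key insight: Entropy is maximized by uniform distributions and minimized by concentrated distributions.

- Uniform distributions have maximum entropy log₂(3) = 1.5850 bits
- The more "peaked" or concentrated a distribution, the lower its entropy

Entropies:
  H(A) = 1.5850 bits
  H(B) = 1.4893 bits
  H(C) = 1.0025 bits

Ranking: A > B > C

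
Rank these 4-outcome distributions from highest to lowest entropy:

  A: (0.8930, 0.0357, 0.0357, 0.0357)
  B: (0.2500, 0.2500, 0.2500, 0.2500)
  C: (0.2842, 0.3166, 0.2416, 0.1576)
B > C > A

Key insight: Entropy is maximized by uniform distributions and minimized by concentrated distributions.

- Uniform distributions have maximum entropy log₂(4) = 2.0000 bits
- The more "peaked" or concentrated a distribution, the lower its entropy

Entropies:
  H(A) = 0.6604 bits
  H(B) = 2.0000 bits
  H(C) = 1.9564 bits

Ranking: B > C > A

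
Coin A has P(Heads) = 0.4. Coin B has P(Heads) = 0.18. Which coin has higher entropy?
A

For binary distributions, entropy is maximized at p=0.5 and decreases as p moves toward 0 or 1.

H(A) = H(0.4) = 0.9710 bits
H(B) = H(0.18) = 0.6801 bits

Distribution A (p=0.4) is closer to uniform (p=0.5), so it has higher entropy.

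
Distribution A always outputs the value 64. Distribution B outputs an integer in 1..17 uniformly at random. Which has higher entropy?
B

A is deterministic, so H(A) = 0. B is uniform over 17 outcomes, so H(B) = log₂(17) = 4.087 bits. Any distribution with genuine randomness has higher entropy than a deterministic one.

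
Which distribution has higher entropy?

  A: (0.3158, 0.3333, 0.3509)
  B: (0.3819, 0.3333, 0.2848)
A

Both distributions are close to uniform, making this a harder comparison.

H(A) = 1.5836 bits
H(B) = 1.5747 bits

The distribution closer to uniform has higher entropy.
Answer: A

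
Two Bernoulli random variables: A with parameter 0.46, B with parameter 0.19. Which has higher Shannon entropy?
A

For binary distributions, entropy is maximized at p=0.5 and decreases as p moves toward 0 or 1.

H(A) = H(0.46) = 0.9954 bits
H(B) = H(0.19) = 0.7015 bits

Distribution A (p=0.46) is closer to uniform (p=0.5), so it has higher entropy.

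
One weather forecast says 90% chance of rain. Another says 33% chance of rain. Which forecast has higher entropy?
33% forecast

Treat each forecast as a Bernoulli distribution. Binary entropy is maximized at p=0.5 and falls off symmetrically toward 0 or 1. The 33% forecast is closer to 50%, so it is more uncertain. H(90%) ≈ 0.469 bits, H(33%) ≈ 0.915 bits.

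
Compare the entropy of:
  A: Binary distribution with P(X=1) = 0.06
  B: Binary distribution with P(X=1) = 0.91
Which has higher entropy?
B

For binary distributions, entropy is maximized at p=0.5 and decreases as p moves toward 0 or 1.

H(A) = H(0.06) = 0.3274 bits
H(B) = H(0.91) = 0.4365 bits

Distribution B (p=0.91) is closer to uniform (p=0.5), so it has higher entropy.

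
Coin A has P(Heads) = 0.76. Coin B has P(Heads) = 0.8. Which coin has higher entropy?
A

For binary distributions, entropy is maximized at p=0.5 and decreases as p moves toward 0 or 1.

H(A) = H(0.76) = 0.7950 bits
H(B) = H(0.8) = 0.7219 bits

Distribution A (p=0.76) is closer to uniform (p=0.5), so it has higher entropy.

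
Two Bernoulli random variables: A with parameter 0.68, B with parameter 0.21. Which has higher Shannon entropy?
A

For binary distributions, entropy is maximized at p=0.5 and decreases as p moves toward 0 or 1.

H(A) = H(0.68) = 0.9044 bits
H(B) = H(0.21) = 0.7415 bits

Distribution A (p=0.68) is closer to uniform (p=0.5), so it has higher entropy.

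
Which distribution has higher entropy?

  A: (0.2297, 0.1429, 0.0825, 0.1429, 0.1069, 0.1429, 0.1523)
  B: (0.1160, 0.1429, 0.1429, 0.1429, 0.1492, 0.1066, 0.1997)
B

Both distributions are close to uniform, making this a harder comparison.

H(A) = 2.7460 bits
H(B) = 2.7815 bits

The distribution closer to uniform has higher entropy.
Answer: B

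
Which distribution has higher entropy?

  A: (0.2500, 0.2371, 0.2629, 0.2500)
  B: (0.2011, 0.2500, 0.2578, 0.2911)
A

Both distributions are close to uniform, making this a harder comparison.

H(A) = 1.9990 bits
H(B) = 1.9878 bits

The distribution closer to uniform has higher entropy.
Answer: A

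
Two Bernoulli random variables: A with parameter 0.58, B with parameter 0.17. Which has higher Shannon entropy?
A

For binary distributions, entropy is maximized at p=0.5 and decreases as p moves toward 0 or 1.

H(A) = H(0.58) = 0.9815 bits
H(B) = H(0.17) = 0.6577 bits

Distribution A (p=0.58) is closer to uniform (p=0.5), so it has higher entropy.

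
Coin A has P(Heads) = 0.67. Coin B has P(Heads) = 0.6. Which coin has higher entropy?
B

For binary distributions, entropy is maximized at p=0.5 and decreases as p moves toward 0 or 1.

H(A) = H(0.67) = 0.9149 bits
H(B) = H(0.6) = 0.9710 bits

Distribution B (p=0.6) is closer to uniform (p=0.5), so it has higher entropy.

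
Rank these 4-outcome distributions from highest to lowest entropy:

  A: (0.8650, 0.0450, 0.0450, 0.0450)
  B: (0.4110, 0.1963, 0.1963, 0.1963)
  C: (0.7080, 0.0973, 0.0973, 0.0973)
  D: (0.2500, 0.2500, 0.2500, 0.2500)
D > B > C > A

Key insight: Entropy is maximized by uniform distributions and minimized by concentrated distributions.

Entropies:
  H(A) = 0.7850 bits
  H(B) = 1.9106 bits
  H(C) = 1.3341 bits
  H(D) = 2.0000 bits

Ranking: D > B > C > A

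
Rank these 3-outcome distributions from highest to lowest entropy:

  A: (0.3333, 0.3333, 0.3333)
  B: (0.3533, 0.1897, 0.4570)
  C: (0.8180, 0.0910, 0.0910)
A > B > C

Key insight: Entropy is maximized by uniform distributions and minimized by concentrated distributions.

- Uniform distributions have maximum entropy log₂(3) = 1.5850 bits
- The more "peaked" or concentrated a distribution, the lower its entropy

Entropies:
  H(A) = 1.5850 bits
  H(B) = 1.5015 bits
  H(C) = 0.8664 bits

Ranking: A > B > C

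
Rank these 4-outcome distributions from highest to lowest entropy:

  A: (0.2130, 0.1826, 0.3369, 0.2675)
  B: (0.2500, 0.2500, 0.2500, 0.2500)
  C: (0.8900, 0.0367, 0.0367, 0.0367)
B > A > C

Key insight: Entropy is maximized by uniform distributions and minimized by concentrated distributions.

- Uniform distributions have maximum entropy log₂(4) = 2.0000 bits
- The more "peaked" or concentrated a distribution, the lower its entropy

Entropies:
  H(A) = 1.9609 bits
  H(B) = 2.0000 bits
  H(C) = 0.6743 bits

Ranking: B > A > C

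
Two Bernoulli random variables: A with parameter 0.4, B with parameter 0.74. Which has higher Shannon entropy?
A

For binary distributions, entropy is maximized at p=0.5 and decreases as p moves toward 0 or 1.

H(A) = H(0.4) = 0.9710 bits
H(B) = H(0.74) = 0.8267 bits

Distribution A (p=0.4) is closer to uniform (p=0.5), so it has higher entropy.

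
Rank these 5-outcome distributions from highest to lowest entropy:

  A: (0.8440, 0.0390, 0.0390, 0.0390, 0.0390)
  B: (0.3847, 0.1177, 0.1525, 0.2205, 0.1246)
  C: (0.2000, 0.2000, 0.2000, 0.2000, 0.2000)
C > B > A

Key insight: Entropy is maximized by uniform distributions and minimized by concentrated distributions.

- Uniform distributions have maximum entropy log₂(5) = 2.3219 bits
- The more "peaked" or concentrated a distribution, the lower its entropy

Entropies:
  H(A) = 0.9367 bits
  H(B) = 2.1625 bits
  H(C) = 2.3219 bits

Ranking: C > B > A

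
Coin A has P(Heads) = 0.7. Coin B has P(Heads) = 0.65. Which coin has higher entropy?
B

For binary distributions, entropy is maximized at p=0.5 and decreases as p moves toward 0 or 1.

H(A) = H(0.7) = 0.8813 bits
H(B) = H(0.65) = 0.9341 bits

Distribution B (p=0.65) is closer to uniform (p=0.5), so it has higher entropy.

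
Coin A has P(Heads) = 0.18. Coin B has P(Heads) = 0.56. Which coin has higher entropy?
B

For binary distributions, entropy is maximized at p=0.5 and decreases as p moves toward 0 or 1.

H(A) = H(0.18) = 0.6801 bits
H(B) = H(0.56) = 0.9896 bits

Distribution B (p=0.56) is closer to uniform (p=0.5), so it has higher entropy.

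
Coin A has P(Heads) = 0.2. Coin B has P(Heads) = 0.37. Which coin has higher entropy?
B

For binary distributions, entropy is maximized at p=0.5 and decreases as p moves toward 0 or 1.

H(A) = H(0.2) = 0.7219 bits
H(B) = H(0.37) = 0.9507 bits

Distribution B (p=0.37) is closer to uniform (p=0.5), so it has higher entropy.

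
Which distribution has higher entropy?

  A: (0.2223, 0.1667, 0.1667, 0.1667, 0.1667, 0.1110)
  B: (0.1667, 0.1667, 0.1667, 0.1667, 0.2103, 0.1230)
B

Both distributions are close to uniform, making this a harder comparison.

H(A) = 2.5577 bits
H(B) = 2.5683 bits

The distribution closer to uniform has higher entropy.
Answer: B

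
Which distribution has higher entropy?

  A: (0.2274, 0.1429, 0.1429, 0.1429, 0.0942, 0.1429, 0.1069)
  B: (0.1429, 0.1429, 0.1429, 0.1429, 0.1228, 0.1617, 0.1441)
B

Both distributions are close to uniform, making this a harder comparison.

H(A) = 2.7561 bits
H(B) = 2.8035 bits

The distribution closer to uniform has higher entropy.
Answer: B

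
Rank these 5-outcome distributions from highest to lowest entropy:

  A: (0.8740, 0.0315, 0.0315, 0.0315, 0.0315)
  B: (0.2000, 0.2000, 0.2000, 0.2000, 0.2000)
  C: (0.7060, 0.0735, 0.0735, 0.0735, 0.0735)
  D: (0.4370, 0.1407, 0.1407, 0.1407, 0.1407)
B > D > C > A

Key insight: Entropy is maximized by uniform distributions and minimized by concentrated distributions.

Entropies:
  H(A) = 0.7984 bits
  H(B) = 2.3219 bits
  H(C) = 1.4618 bits
  H(D) = 2.1145 bits

Ranking: B > D > C > A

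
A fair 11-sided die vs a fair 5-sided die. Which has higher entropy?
11-sided die

Both are uniform distributions; for uniform over n outcomes, H = log₂(n). H(11-sided) = log₂(11) = 3.459 bits and H(5-sided) = log₂(5) = 2.322 bits. More outcomes in a uniform distribution means higher entropy.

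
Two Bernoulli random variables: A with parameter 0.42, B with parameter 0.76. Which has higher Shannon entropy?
A

For binary distributions, entropy is maximized at p=0.5 and decreases as p moves toward 0 or 1.

H(A) = H(0.42) = 0.9815 bits
H(B) = H(0.76) = 0.7950 bits

Distribution A (p=0.42) is closer to uniform (p=0.5), so it has higher entropy.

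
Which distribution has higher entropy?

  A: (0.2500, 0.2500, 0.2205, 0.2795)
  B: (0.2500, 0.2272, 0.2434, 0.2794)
B

Both distributions are close to uniform, making this a harder comparison.

H(A) = 1.9950 bits
H(B) = 1.9959 bits

The distribution closer to uniform has higher entropy.
Answer: B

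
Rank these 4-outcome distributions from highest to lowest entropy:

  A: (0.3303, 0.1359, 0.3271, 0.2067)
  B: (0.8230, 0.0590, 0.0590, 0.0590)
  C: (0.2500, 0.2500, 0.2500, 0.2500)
C > A > B

Key insight: Entropy is maximized by uniform distributions and minimized by concentrated distributions.

- Uniform distributions have maximum entropy log₂(4) = 2.0000 bits
- The more "peaked" or concentrated a distribution, the lower its entropy

Entropies:
  H(A) = 1.9166 bits
  H(B) = 0.9540 bits
  H(C) = 2.0000 bits

Ranking: C > A > B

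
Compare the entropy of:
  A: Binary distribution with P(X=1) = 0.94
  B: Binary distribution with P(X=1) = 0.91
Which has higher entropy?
B

For binary distributions, entropy is maximized at p=0.5 and decreases as p moves toward 0 or 1.

H(A) = H(0.94) = 0.3274 bits
H(B) = H(0.91) = 0.4365 bits

Distribution B (p=0.91) is closer to uniform (p=0.5), so it has higher entropy.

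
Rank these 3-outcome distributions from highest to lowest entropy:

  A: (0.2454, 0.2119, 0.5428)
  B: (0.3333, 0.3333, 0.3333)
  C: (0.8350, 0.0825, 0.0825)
B > A > C

Key insight: Entropy is maximized by uniform distributions and minimized by concentrated distributions.

- Uniform distributions have maximum entropy log₂(3) = 1.5850 bits
- The more "peaked" or concentrated a distribution, the lower its entropy

Entropies:
  H(A) = 1.4502 bits
  H(B) = 1.5850 bits
  H(C) = 0.8111 bits

Ranking: B > A > C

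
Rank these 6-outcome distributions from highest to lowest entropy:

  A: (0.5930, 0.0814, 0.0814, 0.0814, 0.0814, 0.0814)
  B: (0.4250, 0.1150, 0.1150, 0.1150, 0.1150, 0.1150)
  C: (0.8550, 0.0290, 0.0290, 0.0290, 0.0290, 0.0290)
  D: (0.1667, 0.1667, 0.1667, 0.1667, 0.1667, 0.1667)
D > B > A > C

Key insight: Entropy is maximized by uniform distributions and minimized by concentrated distributions.

Entropies:
  H(A) = 1.9199 bits
  H(B) = 2.3188 bits
  H(C) = 0.9339 bits
  H(D) = 2.5850 bits

Ranking: D > B > A > C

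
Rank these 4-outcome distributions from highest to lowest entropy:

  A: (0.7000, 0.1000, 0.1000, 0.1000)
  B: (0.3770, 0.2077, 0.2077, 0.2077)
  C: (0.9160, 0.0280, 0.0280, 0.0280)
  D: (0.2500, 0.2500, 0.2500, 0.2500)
D > B > A > C

Key insight: Entropy is maximized by uniform distributions and minimized by concentrated distributions.

Entropies:
  H(A) = 1.3568 bits
  H(B) = 1.9433 bits
  H(C) = 0.5493 bits
  H(D) = 2.0000 bits

Ranking: D > B > A > C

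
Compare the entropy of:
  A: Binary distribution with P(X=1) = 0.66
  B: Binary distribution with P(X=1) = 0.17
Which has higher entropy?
A

For binary distributions, entropy is maximized at p=0.5 and decreases as p moves toward 0 or 1.

H(A) = H(0.66) = 0.9248 bits
H(B) = H(0.17) = 0.6577 bits

Distribution A (p=0.66) is closer to uniform (p=0.5), so it has higher entropy.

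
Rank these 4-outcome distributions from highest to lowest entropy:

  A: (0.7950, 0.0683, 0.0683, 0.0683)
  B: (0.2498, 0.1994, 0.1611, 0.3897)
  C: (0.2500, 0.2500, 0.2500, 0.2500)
C > B > A

Key insight: Entropy is maximized by uniform distributions and minimized by concentrated distributions.

- Uniform distributions have maximum entropy log₂(4) = 2.0000 bits
- The more "peaked" or concentrated a distribution, the lower its entropy

Entropies:
  H(A) = 1.0567 bits
  H(B) = 1.9179 bits
  H(C) = 2.0000 bits

Ranking: C > B > A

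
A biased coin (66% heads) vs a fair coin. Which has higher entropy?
Fair coin

The fair coin is uniform (p=0.5), maximizing binary entropy at 1 bit. The biased coin has H(0.66) ≈ 0.925 bits — its outcome is more predictable, so its entropy is lower.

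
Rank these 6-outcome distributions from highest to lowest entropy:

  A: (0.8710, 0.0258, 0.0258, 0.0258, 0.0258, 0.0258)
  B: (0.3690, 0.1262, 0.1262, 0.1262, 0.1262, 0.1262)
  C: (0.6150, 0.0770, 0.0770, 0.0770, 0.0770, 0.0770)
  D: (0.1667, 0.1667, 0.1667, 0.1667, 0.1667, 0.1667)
D > B > C > A

Key insight: Entropy is maximized by uniform distributions and minimized by concentrated distributions.

Entropies:
  H(A) = 0.8542 bits
  H(B) = 2.4150 bits
  H(C) = 1.8554 bits
  H(D) = 2.5850 bits

Ranking: D > B > C > A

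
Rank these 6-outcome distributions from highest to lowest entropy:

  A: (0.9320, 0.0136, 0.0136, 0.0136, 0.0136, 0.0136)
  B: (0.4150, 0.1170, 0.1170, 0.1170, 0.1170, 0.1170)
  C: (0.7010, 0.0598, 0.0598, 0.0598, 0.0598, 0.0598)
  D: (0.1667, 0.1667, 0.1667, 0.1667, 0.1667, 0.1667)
D > B > C > A

Key insight: Entropy is maximized by uniform distributions and minimized by concentrated distributions.

Entropies:
  H(A) = 0.5163 bits
  H(B) = 2.3374 bits
  H(C) = 1.5743 bits
  H(D) = 2.5850 bits

Ranking: D > B > C > A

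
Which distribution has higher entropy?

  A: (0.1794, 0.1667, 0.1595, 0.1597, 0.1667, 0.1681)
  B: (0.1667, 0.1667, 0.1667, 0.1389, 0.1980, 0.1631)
A

Both distributions are close to uniform, making this a harder comparison.

H(A) = 2.5838 bits
H(B) = 2.5774 bits

The distribution closer to uniform has higher entropy.
Answer: A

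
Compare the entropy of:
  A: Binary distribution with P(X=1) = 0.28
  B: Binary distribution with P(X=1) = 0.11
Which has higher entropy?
A

For binary distributions, entropy is maximized at p=0.5 and decreases as p moves toward 0 or 1.

H(A) = H(0.28) = 0.8555 bits
H(B) = H(0.11) = 0.4999 bits

Distribution A (p=0.28) is closer to uniform (p=0.5), so it has higher entropy.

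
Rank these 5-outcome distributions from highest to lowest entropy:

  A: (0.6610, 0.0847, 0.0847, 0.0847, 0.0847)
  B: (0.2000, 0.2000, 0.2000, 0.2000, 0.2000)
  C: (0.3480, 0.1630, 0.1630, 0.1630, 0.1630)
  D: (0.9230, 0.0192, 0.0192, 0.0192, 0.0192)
B > C > A > D

Key insight: Entropy is maximized by uniform distributions and minimized by concentrated distributions.

Entropies:
  H(A) = 1.6019 bits
  H(B) = 2.3219 bits
  H(C) = 2.2363 bits
  H(D) = 0.5455 bits

Ranking: B > C > A > D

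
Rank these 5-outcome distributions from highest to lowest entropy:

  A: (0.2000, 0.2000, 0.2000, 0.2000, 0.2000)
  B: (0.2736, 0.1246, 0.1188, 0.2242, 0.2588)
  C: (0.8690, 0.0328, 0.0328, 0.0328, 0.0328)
A > B > C

Key insight: Entropy is maximized by uniform distributions and minimized by concentrated distributions.

- Uniform distributions have maximum entropy log₂(5) = 2.3219 bits
- The more "peaked" or concentrated a distribution, the lower its entropy

Entropies:
  H(A) = 2.3219 bits
  H(B) = 2.2394 bits
  H(C) = 0.8222 bits

Ranking: A > B > C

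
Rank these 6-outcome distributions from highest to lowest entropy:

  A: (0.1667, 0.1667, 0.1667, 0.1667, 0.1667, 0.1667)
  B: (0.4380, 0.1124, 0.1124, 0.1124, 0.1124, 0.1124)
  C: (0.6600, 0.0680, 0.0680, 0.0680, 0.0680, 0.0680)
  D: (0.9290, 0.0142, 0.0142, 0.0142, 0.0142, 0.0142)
A > B > C > D

Key insight: Entropy is maximized by uniform distributions and minimized by concentrated distributions.

Entropies:
  H(A) = 2.5850 bits
  H(B) = 2.2938 bits
  H(C) = 1.7143 bits
  H(D) = 0.5345 bits

Ranking: A > B > C > D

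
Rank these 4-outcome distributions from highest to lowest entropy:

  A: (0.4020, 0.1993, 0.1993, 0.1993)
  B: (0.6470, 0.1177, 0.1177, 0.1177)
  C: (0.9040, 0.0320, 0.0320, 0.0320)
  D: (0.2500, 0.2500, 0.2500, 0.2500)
D > A > B > C

Key insight: Entropy is maximized by uniform distributions and minimized by concentrated distributions.

Entropies:
  H(A) = 1.9199 bits
  H(B) = 1.4962 bits
  H(C) = 0.6083 bits
  H(D) = 2.0000 bits

Ranking: D > A > B > C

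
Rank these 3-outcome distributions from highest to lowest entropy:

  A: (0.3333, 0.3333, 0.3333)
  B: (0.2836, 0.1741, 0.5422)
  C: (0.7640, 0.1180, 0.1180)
A > B > C

Key insight: Entropy is maximized by uniform distributions and minimized by concentrated distributions.

- Uniform distributions have maximum entropy log₂(3) = 1.5850 bits
- The more "peaked" or concentrated a distribution, the lower its entropy

Entropies:
  H(A) = 1.5850 bits
  H(B) = 1.4335 bits
  H(C) = 1.0243 bits

Ranking: A > B > C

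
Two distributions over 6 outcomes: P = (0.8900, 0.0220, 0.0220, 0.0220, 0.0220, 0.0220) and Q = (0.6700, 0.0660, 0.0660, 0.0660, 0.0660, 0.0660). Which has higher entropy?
Q

P is highly concentrated on one outcome (89%), making it nearly deterministic. Q spreads its mass more evenly (max 67%). The more spread-out distribution has higher entropy: H(P) ≈ 0.755 bits, H(Q) ≈ 1.681 bits.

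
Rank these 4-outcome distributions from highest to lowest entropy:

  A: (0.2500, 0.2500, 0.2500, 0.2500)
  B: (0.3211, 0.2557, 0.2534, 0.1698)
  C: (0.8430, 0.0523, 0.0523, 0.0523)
A > B > C

Key insight: Entropy is maximized by uniform distributions and minimized by concentrated distributions.

- Uniform distributions have maximum entropy log₂(4) = 2.0000 bits
- The more "peaked" or concentrated a distribution, the lower its entropy

Entropies:
  H(A) = 2.0000 bits
  H(B) = 1.9655 bits
  H(C) = 0.8759 bits

Ranking: A > B > C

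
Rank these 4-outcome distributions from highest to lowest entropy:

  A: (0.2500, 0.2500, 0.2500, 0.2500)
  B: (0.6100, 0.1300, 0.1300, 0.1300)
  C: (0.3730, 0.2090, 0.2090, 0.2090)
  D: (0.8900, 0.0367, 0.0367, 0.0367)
A > C > B > D

Key insight: Entropy is maximized by uniform distributions and minimized by concentrated distributions.

Entropies:
  H(A) = 2.0000 bits
  H(B) = 1.5829 bits
  H(C) = 1.9467 bits
  H(D) = 0.6743 bits

Ranking: A > C > B > D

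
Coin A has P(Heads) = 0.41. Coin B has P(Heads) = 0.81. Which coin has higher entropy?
A

For binary distributions, entropy is maximized at p=0.5 and decreases as p moves toward 0 or 1.

H(A) = H(0.41) = 0.9765 bits
H(B) = H(0.81) = 0.7015 bits

Distribution A (p=0.41) is closer to uniform (p=0.5), so it has higher entropy.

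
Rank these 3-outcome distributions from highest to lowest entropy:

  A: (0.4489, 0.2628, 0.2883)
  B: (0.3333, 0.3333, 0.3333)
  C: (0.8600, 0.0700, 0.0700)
B > A > C

Key insight: Entropy is maximized by uniform distributions and minimized by concentrated distributions.

- Uniform distributions have maximum entropy log₂(3) = 1.5850 bits
- The more "peaked" or concentrated a distribution, the lower its entropy

Entropies:
  H(A) = 1.5427 bits
  H(B) = 1.5850 bits
  H(C) = 0.7242 bits

Ranking: B > A > C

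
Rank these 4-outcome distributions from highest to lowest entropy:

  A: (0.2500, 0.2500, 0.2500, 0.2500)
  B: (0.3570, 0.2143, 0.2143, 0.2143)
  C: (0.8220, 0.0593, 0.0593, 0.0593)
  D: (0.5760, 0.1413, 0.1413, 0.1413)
A > B > D > C

Key insight: Entropy is maximized by uniform distributions and minimized by concentrated distributions.

Entropies:
  H(A) = 2.0000 bits
  H(B) = 1.9593 bits
  H(C) = 0.9578 bits
  H(D) = 1.6553 bits

Ranking: A > B > D > C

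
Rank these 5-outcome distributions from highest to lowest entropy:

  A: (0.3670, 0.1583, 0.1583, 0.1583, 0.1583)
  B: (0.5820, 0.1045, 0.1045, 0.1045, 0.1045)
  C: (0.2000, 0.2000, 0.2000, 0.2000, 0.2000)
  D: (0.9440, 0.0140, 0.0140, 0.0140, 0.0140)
C > A > B > D

Key insight: Entropy is maximized by uniform distributions and minimized by concentrated distributions.

Entropies:
  H(A) = 2.2143 bits
  H(B) = 1.8165 bits
  H(C) = 2.3219 bits
  H(D) = 0.4234 bits

Ranking: C > A > B > D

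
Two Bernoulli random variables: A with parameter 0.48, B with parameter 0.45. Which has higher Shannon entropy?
A

For binary distributions, entropy is maximized at p=0.5 and decreases as p moves toward 0 or 1.

H(A) = H(0.48) = 0.9988 bits
H(B) = H(0.45) = 0.9928 bits

Distribution A (p=0.48) is closer to uniform (p=0.5), so it has higher entropy.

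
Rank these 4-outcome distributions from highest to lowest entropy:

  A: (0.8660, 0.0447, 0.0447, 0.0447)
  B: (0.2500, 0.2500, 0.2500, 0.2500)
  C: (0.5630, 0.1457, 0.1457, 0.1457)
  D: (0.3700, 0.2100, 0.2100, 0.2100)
B > D > C > A

Key insight: Entropy is maximized by uniform distributions and minimized by concentrated distributions.

Entropies:
  H(A) = 0.7807 bits
  H(B) = 2.0000 bits
  H(C) = 1.6811 bits
  H(D) = 1.9492 bits

Ranking: B > D > C > A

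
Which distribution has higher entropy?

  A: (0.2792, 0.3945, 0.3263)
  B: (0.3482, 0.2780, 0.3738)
B

Both distributions are close to uniform, making this a harder comparison.

H(A) = 1.5705 bits
H(B) = 1.5740 bits

The distribution closer to uniform has higher entropy.
Answer: B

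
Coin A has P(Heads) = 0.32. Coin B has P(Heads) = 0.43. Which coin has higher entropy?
B

For binary distributions, entropy is maximized at p=0.5 and decreases as p moves toward 0 or 1.

H(A) = H(0.32) = 0.9044 bits
H(B) = H(0.43) = 0.9858 bits

Distribution B (p=0.43) is closer to uniform (p=0.5), so it has higher entropy.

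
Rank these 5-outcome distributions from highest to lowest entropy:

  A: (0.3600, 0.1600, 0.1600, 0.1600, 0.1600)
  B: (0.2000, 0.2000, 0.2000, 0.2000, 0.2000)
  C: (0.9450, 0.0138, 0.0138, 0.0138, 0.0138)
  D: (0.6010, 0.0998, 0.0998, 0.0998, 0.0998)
B > A > D > C

Key insight: Entropy is maximized by uniform distributions and minimized by concentrated distributions.

Entropies:
  H(A) = 2.2227 bits
  H(B) = 2.3219 bits
  H(C) = 0.4173 bits
  H(D) = 1.7684 bits

Ranking: B > A > D > C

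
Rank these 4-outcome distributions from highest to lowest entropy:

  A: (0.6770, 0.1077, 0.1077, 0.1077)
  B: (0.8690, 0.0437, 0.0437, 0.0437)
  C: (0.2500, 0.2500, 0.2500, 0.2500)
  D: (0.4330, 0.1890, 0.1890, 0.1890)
C > D > A > B

Key insight: Entropy is maximized by uniform distributions and minimized by concentrated distributions.

Entropies:
  H(A) = 1.4196 bits
  H(B) = 0.7678 bits
  H(C) = 2.0000 bits
  H(D) = 1.8857 bits

Ranking: C > D > A > B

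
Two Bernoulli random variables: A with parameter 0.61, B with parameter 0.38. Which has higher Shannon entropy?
A

For binary distributions, entropy is maximized at p=0.5 and decreases as p moves toward 0 or 1.

H(A) = H(0.61) = 0.9648 bits
H(B) = H(0.38) = 0.9580 bits

Distribution A (p=0.61) is closer to uniform (p=0.5), so it has higher entropy.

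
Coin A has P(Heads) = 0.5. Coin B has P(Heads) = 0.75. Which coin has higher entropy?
A

For binary distributions, entropy is maximized at p=0.5 and decreases as p moves toward 0 or 1.

H(A) = H(0.5) = 1.0000 bits
H(B) = H(0.75) = 0.8113 bits

Distribution A (p=0.5) is closer to uniform (p=0.5), so it has higher entropy.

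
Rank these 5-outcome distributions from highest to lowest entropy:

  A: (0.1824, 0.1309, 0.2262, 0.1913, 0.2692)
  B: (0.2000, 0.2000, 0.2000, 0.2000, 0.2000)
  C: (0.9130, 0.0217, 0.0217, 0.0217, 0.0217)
B > A > C

Key insight: Entropy is maximized by uniform distributions and minimized by concentrated distributions.

- Uniform distributions have maximum entropy log₂(5) = 2.3219 bits
- The more "peaked" or concentrated a distribution, the lower its entropy

Entropies:
  H(A) = 2.2830 bits
  H(B) = 2.3219 bits
  H(C) = 0.6004 bits

Ranking: B > A > C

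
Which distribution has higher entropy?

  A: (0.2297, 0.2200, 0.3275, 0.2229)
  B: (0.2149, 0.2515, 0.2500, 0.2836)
B

Both distributions are close to uniform, making this a harder comparison.

H(A) = 1.9781 bits
H(B) = 1.9931 bits

The distribution closer to uniform has higher entropy.
Answer: B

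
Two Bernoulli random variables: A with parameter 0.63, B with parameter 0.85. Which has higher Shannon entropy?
A

For binary distributions, entropy is maximized at p=0.5 and decreases as p moves toward 0 or 1.

H(A) = H(0.63) = 0.9507 bits
H(B) = H(0.85) = 0.6098 bits

Distribution A (p=0.63) is closer to uniform (p=0.5), so it has higher entropy.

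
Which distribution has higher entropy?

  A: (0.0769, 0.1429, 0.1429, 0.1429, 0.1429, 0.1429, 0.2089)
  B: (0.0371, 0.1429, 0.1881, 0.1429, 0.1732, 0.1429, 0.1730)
A

Both distributions are close to uniform, making this a harder comparison.

H(A) = 2.7616 bits
H(B) = 2.7088 bits

The distribution closer to uniform has higher entropy.
Answer: A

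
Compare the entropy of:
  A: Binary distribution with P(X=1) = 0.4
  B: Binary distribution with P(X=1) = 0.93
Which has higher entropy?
A

For binary distributions, entropy is maximized at p=0.5 and decreases as p moves toward 0 or 1.

H(A) = H(0.4) = 0.9710 bits
H(B) = H(0.93) = 0.3659 bits

Distribution A (p=0.4) is closer to uniform (p=0.5), so it has higher entropy.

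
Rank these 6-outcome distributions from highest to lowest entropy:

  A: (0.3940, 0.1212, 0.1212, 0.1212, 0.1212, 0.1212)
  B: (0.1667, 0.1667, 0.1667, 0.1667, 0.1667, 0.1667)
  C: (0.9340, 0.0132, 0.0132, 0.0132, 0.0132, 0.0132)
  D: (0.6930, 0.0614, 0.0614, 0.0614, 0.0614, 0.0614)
B > A > D > C

Key insight: Entropy is maximized by uniform distributions and minimized by concentrated distributions.

Entropies:
  H(A) = 2.3744 bits
  H(B) = 2.5850 bits
  H(C) = 0.5041 bits
  H(D) = 1.6025 bits

Ranking: B > A > D > C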